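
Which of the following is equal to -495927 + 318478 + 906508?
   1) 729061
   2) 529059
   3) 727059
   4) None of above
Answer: 4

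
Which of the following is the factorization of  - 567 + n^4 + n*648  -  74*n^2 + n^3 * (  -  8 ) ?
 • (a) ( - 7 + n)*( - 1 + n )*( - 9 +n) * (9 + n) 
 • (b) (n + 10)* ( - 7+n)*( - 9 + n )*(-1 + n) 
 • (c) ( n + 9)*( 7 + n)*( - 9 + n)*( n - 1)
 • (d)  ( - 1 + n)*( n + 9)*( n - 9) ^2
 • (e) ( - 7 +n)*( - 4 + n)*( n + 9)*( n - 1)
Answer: a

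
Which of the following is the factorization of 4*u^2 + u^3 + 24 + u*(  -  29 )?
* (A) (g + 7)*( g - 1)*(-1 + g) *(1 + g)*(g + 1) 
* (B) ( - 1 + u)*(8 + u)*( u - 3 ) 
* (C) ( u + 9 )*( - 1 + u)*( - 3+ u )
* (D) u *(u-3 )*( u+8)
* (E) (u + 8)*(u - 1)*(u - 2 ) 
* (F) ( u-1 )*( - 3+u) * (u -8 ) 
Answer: B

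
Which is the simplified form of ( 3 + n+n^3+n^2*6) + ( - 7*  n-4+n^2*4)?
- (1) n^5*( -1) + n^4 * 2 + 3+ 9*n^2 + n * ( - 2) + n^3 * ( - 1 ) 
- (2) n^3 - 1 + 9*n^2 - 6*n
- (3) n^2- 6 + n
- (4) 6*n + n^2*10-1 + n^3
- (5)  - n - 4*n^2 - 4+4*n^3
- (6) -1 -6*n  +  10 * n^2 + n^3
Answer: 6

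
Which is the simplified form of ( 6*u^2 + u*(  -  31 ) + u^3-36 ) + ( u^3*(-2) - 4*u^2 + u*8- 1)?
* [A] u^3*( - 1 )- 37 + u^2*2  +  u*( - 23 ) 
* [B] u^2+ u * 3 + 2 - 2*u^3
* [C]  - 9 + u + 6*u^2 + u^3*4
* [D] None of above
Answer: A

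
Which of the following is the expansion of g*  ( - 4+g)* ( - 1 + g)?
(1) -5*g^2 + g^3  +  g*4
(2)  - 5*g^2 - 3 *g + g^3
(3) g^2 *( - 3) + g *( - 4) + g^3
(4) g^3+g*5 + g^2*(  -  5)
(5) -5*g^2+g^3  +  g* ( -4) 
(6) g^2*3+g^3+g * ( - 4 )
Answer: 1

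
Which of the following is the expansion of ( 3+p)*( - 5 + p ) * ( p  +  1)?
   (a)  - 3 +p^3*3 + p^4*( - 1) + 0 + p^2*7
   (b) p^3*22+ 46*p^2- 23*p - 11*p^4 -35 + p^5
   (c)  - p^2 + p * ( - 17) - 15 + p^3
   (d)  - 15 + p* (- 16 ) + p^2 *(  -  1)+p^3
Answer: c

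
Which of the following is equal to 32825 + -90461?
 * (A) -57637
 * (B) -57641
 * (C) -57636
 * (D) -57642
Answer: C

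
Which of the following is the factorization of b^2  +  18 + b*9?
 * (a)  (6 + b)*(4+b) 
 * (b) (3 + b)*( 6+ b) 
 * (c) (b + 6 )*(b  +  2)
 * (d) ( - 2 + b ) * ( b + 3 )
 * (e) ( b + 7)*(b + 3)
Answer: b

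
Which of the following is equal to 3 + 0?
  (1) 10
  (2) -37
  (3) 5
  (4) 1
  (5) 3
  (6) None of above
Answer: 5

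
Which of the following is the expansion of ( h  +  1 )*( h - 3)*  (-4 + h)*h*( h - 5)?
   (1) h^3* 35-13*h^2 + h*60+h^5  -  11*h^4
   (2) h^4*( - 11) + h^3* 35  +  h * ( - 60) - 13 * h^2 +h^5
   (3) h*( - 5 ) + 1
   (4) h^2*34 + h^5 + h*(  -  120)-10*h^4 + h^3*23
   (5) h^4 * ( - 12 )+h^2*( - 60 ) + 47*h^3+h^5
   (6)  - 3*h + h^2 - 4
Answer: 2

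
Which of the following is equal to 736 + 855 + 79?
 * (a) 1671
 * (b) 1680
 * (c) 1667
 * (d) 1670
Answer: d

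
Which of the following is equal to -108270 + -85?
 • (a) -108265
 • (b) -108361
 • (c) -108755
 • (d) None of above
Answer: d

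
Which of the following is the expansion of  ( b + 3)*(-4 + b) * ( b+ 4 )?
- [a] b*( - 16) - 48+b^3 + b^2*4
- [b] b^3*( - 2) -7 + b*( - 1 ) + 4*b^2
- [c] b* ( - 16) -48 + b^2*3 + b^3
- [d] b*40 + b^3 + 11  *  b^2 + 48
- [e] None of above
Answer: c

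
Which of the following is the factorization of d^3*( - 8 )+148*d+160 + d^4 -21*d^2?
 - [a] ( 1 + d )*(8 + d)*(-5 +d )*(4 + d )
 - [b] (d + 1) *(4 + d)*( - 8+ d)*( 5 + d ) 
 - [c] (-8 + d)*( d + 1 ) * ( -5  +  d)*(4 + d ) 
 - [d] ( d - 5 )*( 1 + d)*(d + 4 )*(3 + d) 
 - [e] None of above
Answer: c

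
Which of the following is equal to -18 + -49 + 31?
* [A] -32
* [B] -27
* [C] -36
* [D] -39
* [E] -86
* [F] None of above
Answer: C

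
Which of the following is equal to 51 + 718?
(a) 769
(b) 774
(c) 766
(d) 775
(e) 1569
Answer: a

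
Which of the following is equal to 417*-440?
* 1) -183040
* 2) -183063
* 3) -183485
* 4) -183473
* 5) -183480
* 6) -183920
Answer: 5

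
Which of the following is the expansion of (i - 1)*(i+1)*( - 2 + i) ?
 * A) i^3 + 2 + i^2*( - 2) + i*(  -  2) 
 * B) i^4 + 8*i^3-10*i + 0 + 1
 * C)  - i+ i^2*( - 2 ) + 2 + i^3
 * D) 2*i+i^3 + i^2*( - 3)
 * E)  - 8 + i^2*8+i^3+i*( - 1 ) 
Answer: C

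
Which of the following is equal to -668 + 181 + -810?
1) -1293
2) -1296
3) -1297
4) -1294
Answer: 3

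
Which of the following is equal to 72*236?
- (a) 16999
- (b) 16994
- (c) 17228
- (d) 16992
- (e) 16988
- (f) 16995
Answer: d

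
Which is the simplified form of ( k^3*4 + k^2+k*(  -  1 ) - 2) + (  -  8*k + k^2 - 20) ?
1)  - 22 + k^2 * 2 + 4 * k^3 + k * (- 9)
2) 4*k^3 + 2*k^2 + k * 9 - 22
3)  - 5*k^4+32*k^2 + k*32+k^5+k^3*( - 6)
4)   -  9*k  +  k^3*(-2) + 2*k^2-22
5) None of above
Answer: 1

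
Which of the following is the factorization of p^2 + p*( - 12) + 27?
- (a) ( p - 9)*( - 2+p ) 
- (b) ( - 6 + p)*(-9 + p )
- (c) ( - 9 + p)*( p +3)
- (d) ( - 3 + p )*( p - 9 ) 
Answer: d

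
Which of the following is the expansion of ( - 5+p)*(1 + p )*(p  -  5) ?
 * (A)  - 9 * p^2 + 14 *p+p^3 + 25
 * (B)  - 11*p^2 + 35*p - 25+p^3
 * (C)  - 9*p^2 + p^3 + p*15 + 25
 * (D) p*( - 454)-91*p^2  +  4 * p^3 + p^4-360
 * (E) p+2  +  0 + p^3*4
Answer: C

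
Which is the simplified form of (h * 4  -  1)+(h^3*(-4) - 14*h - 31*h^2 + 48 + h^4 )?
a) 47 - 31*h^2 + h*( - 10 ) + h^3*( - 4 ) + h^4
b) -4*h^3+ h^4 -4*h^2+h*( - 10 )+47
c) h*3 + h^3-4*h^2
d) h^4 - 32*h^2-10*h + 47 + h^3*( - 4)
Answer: a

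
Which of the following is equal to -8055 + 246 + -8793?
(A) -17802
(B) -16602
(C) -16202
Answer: B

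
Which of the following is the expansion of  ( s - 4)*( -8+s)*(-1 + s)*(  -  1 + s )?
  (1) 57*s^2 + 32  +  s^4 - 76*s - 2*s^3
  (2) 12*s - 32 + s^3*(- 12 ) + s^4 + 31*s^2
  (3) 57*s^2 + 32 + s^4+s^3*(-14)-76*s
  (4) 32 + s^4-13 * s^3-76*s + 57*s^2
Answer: 3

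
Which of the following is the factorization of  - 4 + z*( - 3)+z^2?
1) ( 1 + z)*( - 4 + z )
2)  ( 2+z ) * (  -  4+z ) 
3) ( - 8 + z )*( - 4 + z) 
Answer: 1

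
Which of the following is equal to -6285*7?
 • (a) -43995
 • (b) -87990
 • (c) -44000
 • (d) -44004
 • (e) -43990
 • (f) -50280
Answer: a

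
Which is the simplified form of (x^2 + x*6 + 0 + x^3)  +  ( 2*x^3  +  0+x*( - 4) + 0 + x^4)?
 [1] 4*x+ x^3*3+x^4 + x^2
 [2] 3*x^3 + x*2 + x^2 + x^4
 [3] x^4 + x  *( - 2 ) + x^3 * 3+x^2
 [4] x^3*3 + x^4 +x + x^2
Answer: 2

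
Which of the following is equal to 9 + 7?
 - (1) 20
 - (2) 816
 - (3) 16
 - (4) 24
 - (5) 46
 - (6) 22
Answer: 3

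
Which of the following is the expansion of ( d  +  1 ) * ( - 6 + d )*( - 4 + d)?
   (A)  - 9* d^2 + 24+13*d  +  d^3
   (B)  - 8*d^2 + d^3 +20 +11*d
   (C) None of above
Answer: C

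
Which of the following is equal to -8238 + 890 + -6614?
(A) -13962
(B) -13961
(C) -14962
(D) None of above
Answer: A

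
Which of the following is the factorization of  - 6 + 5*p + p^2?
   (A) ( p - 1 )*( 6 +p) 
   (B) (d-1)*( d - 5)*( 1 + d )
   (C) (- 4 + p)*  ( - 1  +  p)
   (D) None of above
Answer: A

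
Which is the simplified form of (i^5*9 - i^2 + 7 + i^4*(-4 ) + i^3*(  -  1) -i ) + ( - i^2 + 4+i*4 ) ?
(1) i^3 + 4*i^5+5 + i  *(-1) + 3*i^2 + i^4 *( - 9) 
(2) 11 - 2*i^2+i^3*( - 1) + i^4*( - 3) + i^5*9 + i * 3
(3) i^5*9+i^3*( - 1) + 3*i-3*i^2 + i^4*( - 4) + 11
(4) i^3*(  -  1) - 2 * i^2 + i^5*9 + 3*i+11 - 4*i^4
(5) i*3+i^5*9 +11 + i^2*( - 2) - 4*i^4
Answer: 4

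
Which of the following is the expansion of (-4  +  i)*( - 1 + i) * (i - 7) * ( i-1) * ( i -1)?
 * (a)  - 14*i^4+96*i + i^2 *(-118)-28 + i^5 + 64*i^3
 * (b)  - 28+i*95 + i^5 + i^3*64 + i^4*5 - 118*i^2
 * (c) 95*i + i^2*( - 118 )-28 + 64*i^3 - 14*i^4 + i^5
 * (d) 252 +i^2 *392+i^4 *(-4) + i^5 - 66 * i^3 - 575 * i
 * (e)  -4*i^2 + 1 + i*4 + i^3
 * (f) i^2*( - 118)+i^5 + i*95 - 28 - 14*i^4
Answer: c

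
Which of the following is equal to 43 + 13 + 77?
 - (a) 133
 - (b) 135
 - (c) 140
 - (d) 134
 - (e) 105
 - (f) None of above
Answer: a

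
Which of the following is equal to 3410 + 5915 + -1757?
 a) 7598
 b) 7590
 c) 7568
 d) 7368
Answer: c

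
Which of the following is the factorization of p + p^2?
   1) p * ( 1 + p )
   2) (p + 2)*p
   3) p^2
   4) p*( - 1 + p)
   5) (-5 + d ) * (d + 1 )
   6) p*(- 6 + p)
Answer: 1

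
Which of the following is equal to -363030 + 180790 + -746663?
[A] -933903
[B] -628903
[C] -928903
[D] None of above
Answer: C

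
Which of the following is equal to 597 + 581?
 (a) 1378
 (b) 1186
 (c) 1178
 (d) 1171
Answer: c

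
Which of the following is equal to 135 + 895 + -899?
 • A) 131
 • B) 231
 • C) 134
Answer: A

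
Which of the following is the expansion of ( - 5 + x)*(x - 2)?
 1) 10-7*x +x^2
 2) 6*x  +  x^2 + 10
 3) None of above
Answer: 1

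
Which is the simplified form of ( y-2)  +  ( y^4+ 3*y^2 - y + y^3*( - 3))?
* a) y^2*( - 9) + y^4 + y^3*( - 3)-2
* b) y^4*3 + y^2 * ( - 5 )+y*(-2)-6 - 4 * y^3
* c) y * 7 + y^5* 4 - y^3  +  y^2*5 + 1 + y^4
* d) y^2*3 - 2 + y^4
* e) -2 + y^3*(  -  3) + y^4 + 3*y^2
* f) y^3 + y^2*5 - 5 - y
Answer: e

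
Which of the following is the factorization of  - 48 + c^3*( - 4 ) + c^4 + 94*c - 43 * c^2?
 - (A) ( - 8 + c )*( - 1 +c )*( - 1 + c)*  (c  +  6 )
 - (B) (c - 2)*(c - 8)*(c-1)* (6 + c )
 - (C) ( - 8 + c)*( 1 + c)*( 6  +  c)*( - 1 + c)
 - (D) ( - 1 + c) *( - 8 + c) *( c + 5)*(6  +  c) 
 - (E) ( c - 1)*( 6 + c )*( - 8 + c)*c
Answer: A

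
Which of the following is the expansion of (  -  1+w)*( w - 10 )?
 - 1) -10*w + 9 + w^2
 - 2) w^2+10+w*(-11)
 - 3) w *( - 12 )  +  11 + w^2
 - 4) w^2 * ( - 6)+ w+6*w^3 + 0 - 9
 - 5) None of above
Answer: 2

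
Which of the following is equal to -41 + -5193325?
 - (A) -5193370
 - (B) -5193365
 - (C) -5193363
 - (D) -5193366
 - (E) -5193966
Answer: D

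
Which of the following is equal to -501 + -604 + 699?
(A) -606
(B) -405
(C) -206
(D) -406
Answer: D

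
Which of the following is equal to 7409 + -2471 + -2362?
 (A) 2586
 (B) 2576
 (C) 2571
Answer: B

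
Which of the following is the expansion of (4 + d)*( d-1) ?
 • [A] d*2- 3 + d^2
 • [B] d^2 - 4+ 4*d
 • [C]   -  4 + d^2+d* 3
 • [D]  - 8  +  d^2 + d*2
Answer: C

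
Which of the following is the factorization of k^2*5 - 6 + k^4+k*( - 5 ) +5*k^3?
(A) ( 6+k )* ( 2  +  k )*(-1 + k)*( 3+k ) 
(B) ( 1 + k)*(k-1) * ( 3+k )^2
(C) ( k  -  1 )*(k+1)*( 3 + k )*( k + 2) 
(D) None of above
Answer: C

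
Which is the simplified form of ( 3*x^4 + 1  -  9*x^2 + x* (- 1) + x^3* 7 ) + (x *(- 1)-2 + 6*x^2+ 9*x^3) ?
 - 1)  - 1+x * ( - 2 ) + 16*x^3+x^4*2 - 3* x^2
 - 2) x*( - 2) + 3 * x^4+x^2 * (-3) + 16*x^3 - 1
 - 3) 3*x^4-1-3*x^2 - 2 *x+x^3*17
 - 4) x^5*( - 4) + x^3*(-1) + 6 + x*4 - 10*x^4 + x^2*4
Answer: 2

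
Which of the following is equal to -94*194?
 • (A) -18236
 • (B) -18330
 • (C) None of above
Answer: A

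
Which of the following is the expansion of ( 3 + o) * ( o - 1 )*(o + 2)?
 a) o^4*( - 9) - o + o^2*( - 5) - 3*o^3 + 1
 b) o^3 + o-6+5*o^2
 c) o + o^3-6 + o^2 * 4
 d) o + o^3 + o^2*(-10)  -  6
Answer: c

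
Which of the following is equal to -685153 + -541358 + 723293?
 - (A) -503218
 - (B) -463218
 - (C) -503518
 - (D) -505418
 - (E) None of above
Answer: A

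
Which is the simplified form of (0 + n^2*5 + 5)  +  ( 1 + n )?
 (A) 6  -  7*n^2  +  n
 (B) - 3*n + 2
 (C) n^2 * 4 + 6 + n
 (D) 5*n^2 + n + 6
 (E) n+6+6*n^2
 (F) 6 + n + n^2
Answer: D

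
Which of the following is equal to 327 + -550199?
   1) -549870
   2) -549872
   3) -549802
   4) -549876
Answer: 2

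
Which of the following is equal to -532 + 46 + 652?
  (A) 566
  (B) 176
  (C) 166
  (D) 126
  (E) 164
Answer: C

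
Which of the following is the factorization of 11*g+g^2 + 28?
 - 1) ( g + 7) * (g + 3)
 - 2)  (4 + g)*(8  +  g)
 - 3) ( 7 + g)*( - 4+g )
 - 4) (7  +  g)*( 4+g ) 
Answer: 4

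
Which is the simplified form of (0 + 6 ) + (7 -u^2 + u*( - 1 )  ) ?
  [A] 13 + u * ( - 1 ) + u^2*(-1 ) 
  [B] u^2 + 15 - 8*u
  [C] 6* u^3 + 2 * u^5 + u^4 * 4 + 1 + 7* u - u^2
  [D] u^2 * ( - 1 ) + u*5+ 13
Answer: A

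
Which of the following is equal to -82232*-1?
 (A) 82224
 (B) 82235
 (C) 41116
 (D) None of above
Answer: D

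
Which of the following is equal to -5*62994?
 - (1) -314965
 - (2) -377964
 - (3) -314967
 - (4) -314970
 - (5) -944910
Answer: 4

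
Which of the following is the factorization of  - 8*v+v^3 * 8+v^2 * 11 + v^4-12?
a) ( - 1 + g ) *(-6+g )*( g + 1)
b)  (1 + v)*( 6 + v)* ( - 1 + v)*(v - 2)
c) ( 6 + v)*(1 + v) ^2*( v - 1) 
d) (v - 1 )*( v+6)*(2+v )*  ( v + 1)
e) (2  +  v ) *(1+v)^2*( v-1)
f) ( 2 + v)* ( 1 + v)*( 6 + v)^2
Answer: d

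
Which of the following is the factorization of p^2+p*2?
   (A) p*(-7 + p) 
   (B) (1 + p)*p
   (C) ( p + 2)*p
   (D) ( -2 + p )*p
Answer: C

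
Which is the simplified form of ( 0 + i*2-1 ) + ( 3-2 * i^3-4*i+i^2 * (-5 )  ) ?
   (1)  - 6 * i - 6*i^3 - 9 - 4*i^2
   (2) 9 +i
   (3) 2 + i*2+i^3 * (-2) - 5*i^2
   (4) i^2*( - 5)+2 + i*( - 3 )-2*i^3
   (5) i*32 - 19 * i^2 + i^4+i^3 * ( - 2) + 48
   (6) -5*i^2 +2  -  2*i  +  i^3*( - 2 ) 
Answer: 6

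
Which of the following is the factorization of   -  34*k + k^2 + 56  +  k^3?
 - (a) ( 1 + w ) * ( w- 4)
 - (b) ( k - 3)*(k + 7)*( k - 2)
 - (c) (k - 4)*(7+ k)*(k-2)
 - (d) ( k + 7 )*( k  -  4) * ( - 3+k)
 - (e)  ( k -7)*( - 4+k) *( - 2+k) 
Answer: c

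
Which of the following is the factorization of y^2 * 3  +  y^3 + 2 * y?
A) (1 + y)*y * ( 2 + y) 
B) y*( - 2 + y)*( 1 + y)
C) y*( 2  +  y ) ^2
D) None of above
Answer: A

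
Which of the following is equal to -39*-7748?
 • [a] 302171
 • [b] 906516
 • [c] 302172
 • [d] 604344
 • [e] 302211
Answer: c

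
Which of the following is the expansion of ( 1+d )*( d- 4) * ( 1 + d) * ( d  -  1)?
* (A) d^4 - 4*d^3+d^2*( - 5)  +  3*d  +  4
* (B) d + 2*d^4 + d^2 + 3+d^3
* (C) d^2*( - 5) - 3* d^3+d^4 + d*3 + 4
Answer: C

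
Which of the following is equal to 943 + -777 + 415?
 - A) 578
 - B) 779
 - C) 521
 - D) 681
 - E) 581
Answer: E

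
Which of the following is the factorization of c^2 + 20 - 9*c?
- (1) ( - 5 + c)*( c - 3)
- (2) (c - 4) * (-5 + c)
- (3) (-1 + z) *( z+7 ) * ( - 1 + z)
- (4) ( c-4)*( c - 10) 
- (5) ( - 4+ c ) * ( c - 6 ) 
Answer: 2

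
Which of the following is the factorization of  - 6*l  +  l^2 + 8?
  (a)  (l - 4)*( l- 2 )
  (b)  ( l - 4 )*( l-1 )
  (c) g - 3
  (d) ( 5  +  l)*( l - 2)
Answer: a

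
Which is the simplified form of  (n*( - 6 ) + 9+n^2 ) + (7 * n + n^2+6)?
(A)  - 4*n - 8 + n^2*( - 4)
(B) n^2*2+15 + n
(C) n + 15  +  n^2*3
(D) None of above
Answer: B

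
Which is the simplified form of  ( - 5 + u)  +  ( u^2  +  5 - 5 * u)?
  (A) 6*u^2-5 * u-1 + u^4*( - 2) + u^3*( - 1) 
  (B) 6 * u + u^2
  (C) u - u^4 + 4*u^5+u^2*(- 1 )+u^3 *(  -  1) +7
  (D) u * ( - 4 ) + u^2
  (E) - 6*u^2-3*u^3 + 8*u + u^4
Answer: D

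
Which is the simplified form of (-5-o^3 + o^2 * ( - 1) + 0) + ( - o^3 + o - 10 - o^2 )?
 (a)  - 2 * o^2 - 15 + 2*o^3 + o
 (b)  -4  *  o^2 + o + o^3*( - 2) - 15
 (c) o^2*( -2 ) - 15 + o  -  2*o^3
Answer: c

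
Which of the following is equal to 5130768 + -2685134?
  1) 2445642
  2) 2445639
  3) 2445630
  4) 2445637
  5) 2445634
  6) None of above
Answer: 5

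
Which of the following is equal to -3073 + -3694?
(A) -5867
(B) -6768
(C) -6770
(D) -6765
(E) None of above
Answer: E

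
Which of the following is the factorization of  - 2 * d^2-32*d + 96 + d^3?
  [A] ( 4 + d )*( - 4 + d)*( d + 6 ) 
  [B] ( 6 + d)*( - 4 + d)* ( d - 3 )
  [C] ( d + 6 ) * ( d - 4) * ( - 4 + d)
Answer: C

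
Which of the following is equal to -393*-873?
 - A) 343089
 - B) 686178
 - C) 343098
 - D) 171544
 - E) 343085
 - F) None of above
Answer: A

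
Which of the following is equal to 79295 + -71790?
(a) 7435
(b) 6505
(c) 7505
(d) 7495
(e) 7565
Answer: c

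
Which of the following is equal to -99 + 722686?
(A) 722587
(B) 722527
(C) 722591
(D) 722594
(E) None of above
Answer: A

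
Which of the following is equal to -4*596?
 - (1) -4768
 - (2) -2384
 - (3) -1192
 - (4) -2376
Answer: 2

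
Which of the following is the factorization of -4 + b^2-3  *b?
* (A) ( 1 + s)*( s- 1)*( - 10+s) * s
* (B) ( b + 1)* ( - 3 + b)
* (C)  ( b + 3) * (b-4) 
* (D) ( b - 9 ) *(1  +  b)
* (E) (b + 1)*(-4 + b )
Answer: E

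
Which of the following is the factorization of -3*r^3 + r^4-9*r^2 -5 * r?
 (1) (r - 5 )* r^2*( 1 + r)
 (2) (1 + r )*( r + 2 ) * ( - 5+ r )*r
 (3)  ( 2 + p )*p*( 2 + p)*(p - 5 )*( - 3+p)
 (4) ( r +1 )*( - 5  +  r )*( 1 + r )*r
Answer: 4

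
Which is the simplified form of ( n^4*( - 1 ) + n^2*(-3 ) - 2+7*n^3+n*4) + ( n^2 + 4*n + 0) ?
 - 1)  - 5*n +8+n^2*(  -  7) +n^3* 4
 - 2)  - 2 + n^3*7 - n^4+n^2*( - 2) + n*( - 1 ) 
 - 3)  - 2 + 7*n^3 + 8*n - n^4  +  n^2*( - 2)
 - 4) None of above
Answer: 3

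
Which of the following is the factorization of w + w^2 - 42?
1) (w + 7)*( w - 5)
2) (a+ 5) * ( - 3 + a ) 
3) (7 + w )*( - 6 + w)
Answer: 3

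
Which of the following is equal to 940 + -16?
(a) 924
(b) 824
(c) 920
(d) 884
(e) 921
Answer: a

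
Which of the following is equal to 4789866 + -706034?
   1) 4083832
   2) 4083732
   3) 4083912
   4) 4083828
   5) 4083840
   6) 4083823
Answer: 1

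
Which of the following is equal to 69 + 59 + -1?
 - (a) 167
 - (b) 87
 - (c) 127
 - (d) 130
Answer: c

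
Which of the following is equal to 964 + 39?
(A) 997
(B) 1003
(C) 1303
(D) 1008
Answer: B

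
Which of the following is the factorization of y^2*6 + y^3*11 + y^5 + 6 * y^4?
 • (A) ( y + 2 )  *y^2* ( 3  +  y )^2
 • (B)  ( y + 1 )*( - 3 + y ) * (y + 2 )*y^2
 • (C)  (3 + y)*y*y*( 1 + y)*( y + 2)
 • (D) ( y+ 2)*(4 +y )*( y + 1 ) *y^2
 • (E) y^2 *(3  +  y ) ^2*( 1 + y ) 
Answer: C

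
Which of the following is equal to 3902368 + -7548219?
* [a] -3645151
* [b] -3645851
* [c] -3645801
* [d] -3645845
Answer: b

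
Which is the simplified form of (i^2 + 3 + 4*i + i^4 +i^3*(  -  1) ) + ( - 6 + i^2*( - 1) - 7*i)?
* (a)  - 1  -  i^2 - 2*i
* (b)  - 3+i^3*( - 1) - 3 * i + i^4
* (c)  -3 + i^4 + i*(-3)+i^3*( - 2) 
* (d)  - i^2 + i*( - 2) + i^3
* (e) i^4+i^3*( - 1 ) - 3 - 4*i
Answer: b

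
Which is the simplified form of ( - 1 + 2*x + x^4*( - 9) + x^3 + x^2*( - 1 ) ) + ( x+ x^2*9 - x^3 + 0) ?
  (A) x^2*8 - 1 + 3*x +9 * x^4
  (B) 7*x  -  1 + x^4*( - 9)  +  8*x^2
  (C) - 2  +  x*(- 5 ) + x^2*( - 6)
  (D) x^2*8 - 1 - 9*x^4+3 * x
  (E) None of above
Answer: D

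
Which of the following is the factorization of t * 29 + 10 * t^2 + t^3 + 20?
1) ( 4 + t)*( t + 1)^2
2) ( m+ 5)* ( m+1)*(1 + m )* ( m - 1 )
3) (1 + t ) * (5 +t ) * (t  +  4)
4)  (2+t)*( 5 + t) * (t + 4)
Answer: 3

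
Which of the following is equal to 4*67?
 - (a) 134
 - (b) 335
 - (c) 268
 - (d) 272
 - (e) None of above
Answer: c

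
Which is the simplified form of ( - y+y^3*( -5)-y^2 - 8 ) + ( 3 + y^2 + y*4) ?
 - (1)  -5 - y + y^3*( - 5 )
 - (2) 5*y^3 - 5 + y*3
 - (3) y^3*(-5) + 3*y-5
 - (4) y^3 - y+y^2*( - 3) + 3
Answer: 3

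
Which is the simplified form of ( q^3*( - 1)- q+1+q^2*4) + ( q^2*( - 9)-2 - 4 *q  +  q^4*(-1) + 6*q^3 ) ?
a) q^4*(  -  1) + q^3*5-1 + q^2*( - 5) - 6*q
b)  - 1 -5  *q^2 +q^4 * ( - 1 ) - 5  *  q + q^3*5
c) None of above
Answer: b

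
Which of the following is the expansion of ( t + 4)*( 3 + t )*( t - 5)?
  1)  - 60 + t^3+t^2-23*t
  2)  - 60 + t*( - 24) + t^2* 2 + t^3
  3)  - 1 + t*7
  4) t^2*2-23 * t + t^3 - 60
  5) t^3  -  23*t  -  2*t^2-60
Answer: 4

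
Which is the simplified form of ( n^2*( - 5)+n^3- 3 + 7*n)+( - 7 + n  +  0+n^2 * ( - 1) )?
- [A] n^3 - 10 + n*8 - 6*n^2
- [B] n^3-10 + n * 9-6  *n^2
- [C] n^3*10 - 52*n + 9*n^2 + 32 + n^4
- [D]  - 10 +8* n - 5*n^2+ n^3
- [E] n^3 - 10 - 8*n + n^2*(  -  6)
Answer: A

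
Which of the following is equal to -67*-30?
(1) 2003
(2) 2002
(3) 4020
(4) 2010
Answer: 4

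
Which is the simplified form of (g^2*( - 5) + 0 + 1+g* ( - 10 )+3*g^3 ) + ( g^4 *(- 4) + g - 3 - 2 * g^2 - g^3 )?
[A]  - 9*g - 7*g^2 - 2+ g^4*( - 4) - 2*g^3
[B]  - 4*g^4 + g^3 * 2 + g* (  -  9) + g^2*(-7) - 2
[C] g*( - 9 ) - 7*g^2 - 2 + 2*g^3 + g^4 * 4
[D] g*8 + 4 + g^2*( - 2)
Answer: B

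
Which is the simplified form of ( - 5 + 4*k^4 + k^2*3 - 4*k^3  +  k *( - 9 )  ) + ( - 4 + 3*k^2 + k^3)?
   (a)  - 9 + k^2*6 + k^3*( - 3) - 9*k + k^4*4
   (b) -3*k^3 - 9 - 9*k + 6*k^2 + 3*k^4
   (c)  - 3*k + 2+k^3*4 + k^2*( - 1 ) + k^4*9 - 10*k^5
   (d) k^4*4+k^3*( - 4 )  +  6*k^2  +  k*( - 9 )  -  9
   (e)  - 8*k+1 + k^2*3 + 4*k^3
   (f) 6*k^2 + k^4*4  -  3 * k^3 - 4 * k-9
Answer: a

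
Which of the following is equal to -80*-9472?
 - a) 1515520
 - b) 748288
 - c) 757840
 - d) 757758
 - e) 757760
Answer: e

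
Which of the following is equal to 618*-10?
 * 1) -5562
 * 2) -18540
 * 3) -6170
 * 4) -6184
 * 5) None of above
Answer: 5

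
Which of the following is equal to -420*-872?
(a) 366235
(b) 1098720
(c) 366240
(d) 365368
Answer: c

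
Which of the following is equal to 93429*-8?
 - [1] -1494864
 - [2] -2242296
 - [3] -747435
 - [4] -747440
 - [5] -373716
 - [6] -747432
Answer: 6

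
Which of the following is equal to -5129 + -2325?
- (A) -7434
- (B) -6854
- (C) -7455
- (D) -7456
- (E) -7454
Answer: E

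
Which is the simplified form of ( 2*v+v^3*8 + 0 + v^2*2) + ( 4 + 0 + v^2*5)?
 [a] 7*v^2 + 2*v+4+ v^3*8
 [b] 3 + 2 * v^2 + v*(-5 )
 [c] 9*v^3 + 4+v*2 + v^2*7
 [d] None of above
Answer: a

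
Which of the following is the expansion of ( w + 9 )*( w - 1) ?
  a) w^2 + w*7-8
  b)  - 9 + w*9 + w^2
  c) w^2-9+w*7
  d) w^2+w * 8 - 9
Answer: d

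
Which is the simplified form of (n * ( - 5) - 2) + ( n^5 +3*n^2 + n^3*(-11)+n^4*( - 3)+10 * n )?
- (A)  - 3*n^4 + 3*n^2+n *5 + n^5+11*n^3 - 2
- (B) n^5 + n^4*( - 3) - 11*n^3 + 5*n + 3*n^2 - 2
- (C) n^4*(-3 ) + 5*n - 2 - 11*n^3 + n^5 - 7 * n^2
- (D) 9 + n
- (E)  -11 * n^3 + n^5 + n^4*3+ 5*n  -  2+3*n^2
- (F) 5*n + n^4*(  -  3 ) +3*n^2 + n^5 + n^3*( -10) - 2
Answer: B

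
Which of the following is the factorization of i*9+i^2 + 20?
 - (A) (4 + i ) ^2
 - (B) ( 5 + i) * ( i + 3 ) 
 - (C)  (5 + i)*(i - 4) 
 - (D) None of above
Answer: D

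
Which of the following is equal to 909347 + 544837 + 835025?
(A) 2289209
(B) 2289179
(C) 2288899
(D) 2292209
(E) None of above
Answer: A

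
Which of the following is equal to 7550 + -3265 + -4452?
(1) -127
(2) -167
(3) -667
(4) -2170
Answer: 2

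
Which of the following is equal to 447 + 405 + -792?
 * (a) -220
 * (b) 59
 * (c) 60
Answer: c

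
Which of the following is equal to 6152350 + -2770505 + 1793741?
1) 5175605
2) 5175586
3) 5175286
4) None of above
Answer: 2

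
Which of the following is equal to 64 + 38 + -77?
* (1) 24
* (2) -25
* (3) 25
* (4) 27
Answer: 3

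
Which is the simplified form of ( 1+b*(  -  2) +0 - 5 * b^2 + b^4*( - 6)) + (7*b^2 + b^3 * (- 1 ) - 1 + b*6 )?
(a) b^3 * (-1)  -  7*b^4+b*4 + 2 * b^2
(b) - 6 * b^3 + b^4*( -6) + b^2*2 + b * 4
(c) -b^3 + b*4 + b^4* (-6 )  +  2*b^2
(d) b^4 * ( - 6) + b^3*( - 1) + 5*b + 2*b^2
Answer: c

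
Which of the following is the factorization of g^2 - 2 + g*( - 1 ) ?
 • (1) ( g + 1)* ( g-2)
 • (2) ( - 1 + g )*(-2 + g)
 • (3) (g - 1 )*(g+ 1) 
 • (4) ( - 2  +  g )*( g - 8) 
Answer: 1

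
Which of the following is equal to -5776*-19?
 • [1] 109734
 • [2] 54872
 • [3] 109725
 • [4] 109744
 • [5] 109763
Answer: 4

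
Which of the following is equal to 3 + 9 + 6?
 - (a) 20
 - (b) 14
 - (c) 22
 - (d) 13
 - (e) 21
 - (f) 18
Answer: f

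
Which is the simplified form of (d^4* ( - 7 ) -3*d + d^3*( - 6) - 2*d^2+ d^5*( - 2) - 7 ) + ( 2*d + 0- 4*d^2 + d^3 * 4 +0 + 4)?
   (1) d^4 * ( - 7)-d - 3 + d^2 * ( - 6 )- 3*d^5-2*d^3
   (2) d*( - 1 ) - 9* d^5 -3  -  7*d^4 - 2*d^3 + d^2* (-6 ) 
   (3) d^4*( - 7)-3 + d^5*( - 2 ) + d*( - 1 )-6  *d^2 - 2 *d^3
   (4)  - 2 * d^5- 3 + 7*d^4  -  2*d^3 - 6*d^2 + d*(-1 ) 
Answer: 3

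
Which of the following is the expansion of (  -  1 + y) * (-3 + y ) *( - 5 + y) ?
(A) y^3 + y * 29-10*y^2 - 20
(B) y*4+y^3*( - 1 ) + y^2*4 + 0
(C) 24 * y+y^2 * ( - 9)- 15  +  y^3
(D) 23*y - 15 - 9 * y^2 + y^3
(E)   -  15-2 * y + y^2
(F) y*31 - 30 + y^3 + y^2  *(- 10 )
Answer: D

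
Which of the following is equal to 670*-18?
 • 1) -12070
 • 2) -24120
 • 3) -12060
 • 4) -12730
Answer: 3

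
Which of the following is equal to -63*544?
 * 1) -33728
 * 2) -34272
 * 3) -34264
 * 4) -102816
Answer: 2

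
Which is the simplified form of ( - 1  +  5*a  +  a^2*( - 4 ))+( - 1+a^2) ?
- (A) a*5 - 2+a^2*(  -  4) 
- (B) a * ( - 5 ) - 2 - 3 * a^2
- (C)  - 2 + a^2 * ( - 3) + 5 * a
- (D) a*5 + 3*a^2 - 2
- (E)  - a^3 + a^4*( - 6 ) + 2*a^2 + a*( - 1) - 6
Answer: C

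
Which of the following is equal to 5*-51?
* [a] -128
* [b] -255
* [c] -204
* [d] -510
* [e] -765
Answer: b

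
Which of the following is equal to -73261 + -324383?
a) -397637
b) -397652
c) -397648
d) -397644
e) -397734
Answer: d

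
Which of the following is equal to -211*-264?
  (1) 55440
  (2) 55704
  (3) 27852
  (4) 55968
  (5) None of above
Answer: 2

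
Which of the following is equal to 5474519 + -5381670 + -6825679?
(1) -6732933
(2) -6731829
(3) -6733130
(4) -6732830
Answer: 4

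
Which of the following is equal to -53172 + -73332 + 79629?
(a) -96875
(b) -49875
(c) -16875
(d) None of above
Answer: d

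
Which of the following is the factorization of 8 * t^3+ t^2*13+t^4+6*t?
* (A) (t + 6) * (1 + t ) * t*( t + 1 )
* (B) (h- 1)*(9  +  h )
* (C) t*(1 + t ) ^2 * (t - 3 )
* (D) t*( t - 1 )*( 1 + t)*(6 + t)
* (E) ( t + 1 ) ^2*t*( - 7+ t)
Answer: A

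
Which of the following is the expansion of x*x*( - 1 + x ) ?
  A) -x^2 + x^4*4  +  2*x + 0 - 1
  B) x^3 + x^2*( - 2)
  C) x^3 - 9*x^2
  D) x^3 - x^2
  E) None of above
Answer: D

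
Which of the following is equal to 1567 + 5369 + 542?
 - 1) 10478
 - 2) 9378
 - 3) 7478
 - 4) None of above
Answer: 3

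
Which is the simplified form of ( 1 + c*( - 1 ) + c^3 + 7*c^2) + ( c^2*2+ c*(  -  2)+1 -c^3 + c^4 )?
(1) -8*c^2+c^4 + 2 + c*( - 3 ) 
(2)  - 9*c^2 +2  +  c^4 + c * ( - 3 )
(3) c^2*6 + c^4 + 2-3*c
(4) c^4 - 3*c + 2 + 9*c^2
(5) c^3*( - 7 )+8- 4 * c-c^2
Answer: 4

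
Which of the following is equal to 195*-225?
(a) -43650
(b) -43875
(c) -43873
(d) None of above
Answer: b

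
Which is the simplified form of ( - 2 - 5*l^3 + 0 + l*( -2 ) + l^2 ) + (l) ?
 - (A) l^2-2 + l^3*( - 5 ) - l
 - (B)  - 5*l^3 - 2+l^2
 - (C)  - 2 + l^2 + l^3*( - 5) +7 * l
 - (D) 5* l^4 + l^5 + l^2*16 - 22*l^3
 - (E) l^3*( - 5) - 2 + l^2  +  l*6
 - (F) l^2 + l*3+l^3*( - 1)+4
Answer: A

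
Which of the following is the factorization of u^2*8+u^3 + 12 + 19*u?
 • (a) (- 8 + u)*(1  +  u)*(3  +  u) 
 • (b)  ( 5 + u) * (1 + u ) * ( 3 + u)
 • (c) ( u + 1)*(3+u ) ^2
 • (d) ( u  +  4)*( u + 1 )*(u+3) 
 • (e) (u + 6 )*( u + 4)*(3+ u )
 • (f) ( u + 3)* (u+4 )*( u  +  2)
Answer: d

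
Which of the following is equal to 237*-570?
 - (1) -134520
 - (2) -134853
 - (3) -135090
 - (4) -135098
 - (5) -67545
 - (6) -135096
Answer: 3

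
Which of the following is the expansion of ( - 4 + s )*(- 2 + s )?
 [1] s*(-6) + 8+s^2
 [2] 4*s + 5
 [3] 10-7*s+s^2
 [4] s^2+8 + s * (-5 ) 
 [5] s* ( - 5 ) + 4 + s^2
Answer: 1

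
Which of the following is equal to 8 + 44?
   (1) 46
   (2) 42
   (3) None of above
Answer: 3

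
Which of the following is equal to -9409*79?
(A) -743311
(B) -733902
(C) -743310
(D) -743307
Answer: A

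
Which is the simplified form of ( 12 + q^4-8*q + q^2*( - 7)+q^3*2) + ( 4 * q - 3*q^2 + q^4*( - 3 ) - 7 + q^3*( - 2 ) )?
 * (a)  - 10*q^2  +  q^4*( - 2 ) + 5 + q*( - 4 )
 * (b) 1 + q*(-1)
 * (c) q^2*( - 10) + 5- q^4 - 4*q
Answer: a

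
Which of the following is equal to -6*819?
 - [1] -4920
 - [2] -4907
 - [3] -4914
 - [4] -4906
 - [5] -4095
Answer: 3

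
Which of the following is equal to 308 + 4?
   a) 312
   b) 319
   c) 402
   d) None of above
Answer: a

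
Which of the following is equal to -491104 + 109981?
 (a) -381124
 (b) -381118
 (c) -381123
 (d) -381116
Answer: c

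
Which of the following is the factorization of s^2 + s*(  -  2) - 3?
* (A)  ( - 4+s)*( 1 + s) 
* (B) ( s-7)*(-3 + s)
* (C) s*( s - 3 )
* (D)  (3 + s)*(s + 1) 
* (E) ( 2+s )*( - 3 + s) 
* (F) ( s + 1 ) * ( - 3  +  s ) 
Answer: F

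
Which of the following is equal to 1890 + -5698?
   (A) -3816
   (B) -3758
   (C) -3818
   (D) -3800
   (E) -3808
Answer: E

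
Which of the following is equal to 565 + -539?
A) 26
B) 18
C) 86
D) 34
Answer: A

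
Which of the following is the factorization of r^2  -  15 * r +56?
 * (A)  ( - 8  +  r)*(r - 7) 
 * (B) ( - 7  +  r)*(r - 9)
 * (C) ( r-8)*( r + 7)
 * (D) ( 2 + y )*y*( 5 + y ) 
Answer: A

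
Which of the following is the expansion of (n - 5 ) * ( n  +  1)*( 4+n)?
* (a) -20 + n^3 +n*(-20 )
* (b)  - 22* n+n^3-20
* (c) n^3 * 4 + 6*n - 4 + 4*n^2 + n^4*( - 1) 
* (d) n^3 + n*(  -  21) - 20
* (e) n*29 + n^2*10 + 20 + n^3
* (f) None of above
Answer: d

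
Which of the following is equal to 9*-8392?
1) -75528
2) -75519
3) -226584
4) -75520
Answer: 1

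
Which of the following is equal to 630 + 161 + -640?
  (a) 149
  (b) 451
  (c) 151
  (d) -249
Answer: c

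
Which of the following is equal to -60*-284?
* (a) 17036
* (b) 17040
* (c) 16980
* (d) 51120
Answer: b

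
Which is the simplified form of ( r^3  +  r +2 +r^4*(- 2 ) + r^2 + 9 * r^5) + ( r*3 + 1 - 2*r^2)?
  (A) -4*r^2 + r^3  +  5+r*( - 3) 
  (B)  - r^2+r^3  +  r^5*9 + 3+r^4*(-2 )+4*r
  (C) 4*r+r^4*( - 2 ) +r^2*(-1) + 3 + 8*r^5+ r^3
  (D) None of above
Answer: B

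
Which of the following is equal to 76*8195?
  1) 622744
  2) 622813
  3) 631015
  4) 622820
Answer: 4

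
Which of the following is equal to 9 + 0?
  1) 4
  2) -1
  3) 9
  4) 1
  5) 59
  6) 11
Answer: 3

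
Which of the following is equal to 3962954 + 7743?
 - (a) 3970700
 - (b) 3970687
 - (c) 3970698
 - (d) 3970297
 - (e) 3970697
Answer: e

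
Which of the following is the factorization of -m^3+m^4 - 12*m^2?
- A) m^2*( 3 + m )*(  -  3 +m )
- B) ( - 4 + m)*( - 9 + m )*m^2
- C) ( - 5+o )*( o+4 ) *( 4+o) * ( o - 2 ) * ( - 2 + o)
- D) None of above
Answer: D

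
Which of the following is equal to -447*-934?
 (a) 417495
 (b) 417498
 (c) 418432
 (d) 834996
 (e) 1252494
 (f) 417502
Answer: b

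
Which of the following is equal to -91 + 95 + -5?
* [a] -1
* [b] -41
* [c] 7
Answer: a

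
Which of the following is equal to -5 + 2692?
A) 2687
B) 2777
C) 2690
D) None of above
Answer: A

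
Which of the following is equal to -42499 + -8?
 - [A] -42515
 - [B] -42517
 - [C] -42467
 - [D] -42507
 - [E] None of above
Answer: D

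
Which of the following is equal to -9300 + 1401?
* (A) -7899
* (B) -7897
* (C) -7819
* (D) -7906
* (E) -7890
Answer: A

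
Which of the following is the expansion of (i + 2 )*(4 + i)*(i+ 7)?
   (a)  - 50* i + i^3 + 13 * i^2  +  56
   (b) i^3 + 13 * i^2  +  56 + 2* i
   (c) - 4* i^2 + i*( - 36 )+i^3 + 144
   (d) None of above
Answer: d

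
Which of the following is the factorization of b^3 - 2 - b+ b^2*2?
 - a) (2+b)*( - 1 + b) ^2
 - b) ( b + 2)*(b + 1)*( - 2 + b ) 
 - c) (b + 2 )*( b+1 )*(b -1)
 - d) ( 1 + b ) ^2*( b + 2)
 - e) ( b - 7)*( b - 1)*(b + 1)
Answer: c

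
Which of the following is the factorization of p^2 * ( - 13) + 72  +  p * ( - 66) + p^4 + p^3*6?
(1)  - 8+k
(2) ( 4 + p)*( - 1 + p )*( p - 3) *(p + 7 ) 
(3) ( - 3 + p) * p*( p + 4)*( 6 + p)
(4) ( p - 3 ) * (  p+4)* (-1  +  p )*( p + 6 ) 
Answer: 4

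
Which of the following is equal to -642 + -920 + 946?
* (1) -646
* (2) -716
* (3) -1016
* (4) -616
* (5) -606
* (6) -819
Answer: 4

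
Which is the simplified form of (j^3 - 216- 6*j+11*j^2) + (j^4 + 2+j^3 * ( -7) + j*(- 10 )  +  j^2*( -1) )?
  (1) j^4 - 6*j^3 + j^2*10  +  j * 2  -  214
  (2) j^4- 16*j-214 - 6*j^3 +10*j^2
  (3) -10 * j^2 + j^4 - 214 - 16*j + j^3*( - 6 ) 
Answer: 2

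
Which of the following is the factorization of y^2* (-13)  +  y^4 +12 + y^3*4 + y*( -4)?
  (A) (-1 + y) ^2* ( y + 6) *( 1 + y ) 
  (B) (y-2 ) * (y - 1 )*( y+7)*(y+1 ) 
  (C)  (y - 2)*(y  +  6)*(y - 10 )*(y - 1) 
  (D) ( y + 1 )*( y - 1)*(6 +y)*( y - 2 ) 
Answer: D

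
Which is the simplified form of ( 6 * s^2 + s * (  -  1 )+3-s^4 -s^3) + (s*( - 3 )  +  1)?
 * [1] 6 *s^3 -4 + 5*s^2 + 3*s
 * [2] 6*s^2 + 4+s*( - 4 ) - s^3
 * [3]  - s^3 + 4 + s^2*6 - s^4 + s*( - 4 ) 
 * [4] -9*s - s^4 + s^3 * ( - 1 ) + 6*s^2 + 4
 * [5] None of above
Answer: 3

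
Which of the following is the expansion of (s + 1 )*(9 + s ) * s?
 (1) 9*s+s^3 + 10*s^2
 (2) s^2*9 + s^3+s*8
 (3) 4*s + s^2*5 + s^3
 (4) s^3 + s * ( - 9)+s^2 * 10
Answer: 1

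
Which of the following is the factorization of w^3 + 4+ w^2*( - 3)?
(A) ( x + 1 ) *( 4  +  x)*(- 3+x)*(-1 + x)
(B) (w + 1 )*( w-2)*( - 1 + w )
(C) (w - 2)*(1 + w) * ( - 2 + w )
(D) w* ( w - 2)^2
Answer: C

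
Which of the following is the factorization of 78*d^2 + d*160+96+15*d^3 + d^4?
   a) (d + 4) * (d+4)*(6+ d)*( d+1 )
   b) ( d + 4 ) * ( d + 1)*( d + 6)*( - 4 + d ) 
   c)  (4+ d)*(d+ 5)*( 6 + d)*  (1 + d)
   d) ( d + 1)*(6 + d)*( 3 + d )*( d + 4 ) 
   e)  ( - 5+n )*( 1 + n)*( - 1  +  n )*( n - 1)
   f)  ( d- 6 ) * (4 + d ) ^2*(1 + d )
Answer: a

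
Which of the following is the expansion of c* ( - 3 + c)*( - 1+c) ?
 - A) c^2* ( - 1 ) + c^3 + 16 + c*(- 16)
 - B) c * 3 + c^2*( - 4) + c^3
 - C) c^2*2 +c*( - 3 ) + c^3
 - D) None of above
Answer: B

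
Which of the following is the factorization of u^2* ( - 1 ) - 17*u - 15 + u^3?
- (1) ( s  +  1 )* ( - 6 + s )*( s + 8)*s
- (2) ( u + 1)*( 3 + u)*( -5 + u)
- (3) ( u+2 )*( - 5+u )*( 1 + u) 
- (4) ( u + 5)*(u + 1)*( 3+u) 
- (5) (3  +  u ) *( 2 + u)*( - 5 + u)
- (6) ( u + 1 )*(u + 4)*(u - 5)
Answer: 2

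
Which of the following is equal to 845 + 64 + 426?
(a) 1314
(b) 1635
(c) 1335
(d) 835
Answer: c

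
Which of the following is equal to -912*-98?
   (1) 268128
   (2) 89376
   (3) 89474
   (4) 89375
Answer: 2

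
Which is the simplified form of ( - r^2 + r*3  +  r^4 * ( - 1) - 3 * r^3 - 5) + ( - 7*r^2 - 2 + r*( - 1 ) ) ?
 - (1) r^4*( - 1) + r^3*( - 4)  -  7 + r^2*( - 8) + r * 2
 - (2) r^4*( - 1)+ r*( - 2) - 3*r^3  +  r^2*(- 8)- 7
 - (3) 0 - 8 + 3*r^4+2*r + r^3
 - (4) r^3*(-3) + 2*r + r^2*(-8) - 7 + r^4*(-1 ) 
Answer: 4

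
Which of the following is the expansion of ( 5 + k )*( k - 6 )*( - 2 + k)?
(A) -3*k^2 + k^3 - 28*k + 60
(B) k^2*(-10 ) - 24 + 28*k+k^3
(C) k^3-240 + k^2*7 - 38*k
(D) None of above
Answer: A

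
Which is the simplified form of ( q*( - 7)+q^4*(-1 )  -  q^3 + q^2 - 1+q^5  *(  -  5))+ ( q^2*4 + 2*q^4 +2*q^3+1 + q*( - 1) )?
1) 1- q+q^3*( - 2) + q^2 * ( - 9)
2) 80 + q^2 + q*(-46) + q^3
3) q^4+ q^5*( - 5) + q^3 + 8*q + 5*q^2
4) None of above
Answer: 4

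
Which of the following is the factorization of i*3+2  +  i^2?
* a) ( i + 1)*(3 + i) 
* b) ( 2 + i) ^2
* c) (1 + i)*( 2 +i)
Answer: c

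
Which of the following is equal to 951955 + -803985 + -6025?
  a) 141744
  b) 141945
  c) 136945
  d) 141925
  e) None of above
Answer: b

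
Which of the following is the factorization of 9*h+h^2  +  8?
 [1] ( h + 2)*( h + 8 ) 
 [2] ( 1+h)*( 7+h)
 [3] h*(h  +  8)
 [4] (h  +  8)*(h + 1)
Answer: 4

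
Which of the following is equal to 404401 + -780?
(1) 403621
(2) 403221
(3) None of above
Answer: 1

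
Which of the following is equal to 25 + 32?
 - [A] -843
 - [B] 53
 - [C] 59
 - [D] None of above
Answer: D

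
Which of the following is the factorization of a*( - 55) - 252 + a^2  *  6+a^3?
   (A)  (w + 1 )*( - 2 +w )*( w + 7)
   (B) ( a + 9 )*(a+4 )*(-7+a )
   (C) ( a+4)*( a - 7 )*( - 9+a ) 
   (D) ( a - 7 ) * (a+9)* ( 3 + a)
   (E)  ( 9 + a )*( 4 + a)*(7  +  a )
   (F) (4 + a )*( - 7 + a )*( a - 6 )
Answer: B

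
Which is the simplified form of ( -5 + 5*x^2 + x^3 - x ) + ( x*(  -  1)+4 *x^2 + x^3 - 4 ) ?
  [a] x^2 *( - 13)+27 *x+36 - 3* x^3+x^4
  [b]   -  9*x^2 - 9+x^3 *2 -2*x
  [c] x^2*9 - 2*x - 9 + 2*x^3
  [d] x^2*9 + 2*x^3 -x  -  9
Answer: c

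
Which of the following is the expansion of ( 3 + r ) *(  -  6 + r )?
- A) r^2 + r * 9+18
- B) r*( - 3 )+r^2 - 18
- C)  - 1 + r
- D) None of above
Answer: B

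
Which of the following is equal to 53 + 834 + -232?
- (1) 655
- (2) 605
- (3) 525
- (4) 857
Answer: 1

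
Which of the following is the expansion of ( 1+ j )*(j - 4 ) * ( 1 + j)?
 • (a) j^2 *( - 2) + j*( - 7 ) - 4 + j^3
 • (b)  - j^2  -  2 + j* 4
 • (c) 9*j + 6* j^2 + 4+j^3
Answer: a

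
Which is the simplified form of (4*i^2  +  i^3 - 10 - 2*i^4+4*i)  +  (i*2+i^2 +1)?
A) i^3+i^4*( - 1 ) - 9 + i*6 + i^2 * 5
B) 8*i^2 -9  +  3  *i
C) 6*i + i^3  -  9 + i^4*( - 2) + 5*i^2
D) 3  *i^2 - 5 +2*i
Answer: C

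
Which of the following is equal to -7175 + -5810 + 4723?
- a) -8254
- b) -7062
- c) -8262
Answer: c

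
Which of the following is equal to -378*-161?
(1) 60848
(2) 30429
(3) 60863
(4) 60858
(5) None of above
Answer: 4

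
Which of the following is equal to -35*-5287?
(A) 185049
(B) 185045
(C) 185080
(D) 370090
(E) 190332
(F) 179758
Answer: B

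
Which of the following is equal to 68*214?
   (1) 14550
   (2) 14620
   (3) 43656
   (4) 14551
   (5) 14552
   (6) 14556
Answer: 5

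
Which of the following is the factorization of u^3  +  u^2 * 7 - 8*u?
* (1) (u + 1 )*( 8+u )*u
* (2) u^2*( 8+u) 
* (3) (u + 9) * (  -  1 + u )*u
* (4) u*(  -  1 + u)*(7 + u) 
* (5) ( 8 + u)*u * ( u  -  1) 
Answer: 5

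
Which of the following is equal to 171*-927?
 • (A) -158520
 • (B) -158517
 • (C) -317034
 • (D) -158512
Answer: B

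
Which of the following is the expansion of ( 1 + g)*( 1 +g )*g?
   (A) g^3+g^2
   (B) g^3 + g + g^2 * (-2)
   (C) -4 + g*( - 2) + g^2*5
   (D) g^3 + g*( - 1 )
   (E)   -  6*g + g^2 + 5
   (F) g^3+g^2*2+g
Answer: F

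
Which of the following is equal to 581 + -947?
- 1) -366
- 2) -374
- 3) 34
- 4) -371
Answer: 1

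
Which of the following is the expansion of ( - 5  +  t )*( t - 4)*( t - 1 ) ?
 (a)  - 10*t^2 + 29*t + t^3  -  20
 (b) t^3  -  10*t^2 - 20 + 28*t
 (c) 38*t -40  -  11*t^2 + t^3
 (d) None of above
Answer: a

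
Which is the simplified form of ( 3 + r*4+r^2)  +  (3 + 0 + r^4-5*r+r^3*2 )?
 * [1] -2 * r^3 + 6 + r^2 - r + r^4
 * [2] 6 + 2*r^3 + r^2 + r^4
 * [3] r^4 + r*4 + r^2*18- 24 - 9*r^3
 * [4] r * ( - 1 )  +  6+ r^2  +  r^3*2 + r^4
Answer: 4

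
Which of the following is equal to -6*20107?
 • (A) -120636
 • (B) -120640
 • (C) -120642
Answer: C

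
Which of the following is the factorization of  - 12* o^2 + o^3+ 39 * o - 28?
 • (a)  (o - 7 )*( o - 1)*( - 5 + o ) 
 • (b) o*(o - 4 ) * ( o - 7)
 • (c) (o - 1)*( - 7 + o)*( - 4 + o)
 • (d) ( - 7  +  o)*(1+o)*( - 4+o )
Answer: c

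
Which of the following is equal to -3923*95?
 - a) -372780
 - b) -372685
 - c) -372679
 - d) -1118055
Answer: b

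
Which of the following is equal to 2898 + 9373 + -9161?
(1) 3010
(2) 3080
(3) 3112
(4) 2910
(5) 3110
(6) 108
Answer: 5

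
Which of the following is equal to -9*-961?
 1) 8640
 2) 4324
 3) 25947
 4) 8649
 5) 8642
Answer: 4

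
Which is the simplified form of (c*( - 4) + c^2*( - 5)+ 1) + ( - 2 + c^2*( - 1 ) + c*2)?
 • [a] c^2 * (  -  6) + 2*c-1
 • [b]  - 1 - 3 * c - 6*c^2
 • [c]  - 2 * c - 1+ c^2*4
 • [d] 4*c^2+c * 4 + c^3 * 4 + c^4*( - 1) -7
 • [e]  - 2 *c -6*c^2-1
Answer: e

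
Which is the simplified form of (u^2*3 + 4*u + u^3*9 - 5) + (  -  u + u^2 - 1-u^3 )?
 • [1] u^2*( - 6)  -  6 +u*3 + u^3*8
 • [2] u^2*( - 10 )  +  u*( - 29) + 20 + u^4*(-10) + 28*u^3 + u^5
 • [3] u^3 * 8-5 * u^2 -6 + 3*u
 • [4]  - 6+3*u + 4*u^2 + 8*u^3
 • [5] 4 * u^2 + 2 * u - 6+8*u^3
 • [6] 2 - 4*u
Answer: 4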